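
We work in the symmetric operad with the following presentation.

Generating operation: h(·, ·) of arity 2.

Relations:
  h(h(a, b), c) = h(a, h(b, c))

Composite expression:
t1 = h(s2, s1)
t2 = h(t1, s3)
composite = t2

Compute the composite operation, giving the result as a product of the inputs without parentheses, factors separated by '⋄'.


s2 ⋄ s1 ⋄ s3

Associativity of h dissolves the nesting; only the s-input order survives.
h(s2, s1) unparenthesizes to s2 ⋄ s1
h(h(s2, s1), s3) unparenthesizes to s2 ⋄ s1 ⋄ s3


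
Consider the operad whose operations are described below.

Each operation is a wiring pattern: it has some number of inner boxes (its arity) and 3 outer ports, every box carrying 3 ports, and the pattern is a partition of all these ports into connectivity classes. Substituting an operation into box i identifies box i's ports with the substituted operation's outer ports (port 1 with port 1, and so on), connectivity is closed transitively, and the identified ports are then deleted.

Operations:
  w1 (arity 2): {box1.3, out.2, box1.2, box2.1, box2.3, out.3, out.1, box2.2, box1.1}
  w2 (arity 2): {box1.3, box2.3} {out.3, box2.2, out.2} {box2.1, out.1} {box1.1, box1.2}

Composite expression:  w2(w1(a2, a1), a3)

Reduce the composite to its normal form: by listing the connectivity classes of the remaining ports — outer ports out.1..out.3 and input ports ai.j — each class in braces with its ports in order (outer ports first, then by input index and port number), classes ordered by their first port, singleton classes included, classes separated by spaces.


{out.1, a3.1} {out.2, out.3, a3.2} {a1.1, a1.2, a1.3, a2.1, a2.2, a2.3, a3.3}

Connectivity passes through glued w2-boundaries; trace each wire chain.
after w1, the pattern on (a2, a1) reads {out.1, out.2, out.3, a1.1, a1.2, a1.3, a2.1, a2.2, a2.3} (out.j = its outer ports)
after w2, the pattern on (a2, a1, a3) reads {out.1, a3.1} {out.2, out.3, a3.2} {a1.1, a1.2, a1.3, a2.1, a2.2, a2.3, a3.3} (out.j = its outer ports)


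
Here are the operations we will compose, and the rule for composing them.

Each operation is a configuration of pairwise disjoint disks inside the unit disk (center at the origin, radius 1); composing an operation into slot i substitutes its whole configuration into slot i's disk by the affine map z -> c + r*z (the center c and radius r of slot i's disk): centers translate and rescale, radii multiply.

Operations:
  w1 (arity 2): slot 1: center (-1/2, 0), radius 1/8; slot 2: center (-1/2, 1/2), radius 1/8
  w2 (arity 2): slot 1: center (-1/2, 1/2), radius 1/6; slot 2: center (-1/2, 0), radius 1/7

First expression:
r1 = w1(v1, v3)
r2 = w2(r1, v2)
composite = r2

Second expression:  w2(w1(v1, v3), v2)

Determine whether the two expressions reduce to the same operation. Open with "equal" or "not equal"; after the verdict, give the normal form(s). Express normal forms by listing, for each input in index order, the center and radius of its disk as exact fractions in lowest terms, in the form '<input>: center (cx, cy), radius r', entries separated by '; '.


equal — both sides give v1: center (-7/12, 1/2), radius 1/48; v2: center (-1/2, 0), radius 1/7; v3: center (-7/12, 7/12), radius 1/48

The first expression reduces to v1: center (-7/12, 1/2), radius 1/48; v2: center (-1/2, 0), radius 1/7; v3: center (-7/12, 7/12), radius 1/48
The second expression reduces to v1: center (-7/12, 1/2), radius 1/48; v2: center (-1/2, 0), radius 1/7; v3: center (-7/12, 7/12), radius 1/48
One common form — equal.


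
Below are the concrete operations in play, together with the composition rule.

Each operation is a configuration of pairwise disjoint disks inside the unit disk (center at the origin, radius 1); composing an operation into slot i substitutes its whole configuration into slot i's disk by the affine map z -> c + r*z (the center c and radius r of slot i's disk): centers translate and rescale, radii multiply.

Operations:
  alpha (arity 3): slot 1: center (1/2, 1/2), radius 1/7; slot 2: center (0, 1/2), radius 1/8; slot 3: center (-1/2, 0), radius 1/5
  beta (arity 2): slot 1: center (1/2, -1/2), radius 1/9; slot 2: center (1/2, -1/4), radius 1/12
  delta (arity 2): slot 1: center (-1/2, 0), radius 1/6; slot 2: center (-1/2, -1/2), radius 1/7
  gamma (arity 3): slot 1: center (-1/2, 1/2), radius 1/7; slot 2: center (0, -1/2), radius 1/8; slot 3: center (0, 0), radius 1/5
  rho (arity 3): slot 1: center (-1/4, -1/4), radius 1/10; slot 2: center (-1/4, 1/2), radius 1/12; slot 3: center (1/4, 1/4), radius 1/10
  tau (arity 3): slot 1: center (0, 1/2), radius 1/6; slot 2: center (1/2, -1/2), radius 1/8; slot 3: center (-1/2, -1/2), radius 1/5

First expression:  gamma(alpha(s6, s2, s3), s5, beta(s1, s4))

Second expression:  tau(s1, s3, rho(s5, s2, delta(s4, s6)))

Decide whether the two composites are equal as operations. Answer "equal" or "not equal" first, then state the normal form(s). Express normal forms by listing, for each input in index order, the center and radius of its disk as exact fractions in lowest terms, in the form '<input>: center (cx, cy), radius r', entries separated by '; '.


not equal; the first gives s1: center (1/10, -1/10), radius 1/45; s2: center (-1/2, 4/7), radius 1/56; s3: center (-4/7, 1/2), radius 1/35; s4: center (1/10, -1/20), radius 1/60; s5: center (0, -1/2), radius 1/8; s6: center (-3/7, 4/7), radius 1/49 and the second s1: center (0, 1/2), radius 1/6; s2: center (-11/20, -2/5), radius 1/60; s3: center (1/2, -1/2), radius 1/8; s4: center (-23/50, -9/20), radius 1/300; s5: center (-11/20, -11/20), radius 1/50; s6: center (-23/50, -23/50), radius 1/350

The first expression, normalized: s1: center (1/10, -1/10), radius 1/45; s2: center (-1/2, 4/7), radius 1/56; s3: center (-4/7, 1/2), radius 1/35; s4: center (1/10, -1/20), radius 1/60; s5: center (0, -1/2), radius 1/8; s6: center (-3/7, 4/7), radius 1/49
The second expression, normalized: s1: center (0, 1/2), radius 1/6; s2: center (-11/20, -2/5), radius 1/60; s3: center (1/2, -1/2), radius 1/8; s4: center (-23/50, -9/20), radius 1/300; s5: center (-11/20, -11/20), radius 1/50; s6: center (-23/50, -23/50), radius 1/350
The normal forms differ: not equal.


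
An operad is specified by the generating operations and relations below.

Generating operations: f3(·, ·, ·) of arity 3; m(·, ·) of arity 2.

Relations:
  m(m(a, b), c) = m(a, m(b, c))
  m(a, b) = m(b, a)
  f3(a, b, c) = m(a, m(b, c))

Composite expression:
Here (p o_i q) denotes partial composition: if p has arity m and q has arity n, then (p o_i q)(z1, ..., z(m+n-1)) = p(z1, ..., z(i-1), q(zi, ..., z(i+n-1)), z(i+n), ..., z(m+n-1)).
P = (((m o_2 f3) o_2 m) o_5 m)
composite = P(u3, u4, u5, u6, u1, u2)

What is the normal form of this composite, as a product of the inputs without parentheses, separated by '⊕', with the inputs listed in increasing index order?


u1 ⊕ u2 ⊕ u3 ⊕ u4 ⊕ u5 ⊕ u6


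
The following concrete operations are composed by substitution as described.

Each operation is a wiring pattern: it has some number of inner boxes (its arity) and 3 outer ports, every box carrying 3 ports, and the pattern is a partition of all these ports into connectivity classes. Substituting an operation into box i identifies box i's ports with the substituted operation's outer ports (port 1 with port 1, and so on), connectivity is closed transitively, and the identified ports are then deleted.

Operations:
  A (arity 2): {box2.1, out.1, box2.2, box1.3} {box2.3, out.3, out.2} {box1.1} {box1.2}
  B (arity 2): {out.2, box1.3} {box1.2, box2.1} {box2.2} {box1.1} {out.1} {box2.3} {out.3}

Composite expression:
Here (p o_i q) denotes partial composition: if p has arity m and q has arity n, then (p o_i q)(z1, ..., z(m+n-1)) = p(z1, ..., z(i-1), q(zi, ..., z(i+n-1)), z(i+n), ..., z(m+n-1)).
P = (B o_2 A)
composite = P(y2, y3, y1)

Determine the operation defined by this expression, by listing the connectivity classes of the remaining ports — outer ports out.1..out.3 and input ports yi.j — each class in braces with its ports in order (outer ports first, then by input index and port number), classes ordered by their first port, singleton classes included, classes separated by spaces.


{out.1} {out.2, y2.3} {out.3} {y1.1, y1.2, y2.2, y3.3} {y1.3} {y2.1} {y3.1} {y3.2}

Treat the ports identified at B as solder joints: merge, then drop.
A over (y3, y1) gives {out.1, y1.1, y1.2, y3.3} {out.2, out.3, y1.3} {y3.1} {y3.2}, out.j being that stage's outer ports
B over (y2, y3, y1) gives {out.1} {out.2, y2.3} {out.3} {y1.1, y1.2, y2.2, y3.3} {y1.3} {y2.1} {y3.1} {y3.2}, out.j being that stage's outer ports


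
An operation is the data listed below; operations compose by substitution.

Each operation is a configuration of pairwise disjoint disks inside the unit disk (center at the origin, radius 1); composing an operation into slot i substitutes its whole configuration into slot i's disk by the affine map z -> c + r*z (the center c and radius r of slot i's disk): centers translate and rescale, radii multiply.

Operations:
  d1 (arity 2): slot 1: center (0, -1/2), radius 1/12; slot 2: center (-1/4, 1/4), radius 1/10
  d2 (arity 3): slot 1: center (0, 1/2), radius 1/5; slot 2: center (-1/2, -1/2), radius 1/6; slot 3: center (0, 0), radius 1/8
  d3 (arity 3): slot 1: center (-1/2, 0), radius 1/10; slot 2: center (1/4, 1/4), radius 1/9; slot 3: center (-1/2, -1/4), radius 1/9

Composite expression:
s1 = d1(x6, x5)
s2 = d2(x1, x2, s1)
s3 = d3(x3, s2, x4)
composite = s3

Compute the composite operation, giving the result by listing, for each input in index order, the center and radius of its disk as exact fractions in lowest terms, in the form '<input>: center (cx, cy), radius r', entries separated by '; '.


Each x-disk chains the slot maps above it in d3; radii multiply.
x3 passes through 1 substitution, ending at center (-1/2, 0), radius 1/10
x1 passes through 2 substitutions, ending at center (1/4, 11/36), radius 1/45
x2 passes through 2 substitutions, ending at center (7/36, 7/36), radius 1/54
x6 passes through 3 substitutions, ending at center (1/4, 35/144), radius 1/864
x5 passes through 3 substitutions, ending at center (71/288, 73/288), radius 1/720
x4 passes through 1 substitution, ending at center (-1/2, -1/4), radius 1/9

x1: center (1/4, 11/36), radius 1/45; x2: center (7/36, 7/36), radius 1/54; x3: center (-1/2, 0), radius 1/10; x4: center (-1/2, -1/4), radius 1/9; x5: center (71/288, 73/288), radius 1/720; x6: center (1/4, 35/144), radius 1/864


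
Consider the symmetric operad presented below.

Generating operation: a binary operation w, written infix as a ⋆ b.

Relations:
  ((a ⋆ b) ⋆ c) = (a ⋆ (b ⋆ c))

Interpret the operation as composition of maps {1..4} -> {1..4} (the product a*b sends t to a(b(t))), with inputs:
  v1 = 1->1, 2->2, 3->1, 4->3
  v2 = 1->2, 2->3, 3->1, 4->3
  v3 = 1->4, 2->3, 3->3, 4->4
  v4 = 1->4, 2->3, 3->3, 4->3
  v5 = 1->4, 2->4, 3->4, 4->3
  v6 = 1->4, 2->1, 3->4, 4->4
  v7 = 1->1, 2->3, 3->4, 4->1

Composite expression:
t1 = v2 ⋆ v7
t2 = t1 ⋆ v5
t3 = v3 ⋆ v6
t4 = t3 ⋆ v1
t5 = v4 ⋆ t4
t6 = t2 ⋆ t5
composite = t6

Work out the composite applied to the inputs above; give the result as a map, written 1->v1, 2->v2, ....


1->2, 2->2, 3->2, 4->2

(v2 ⋆ v7) = 1->2, 2->1, 3->3, 4->2
((v2 ⋆ v7) ⋆ v5) = 1->2, 2->2, 3->2, 4->3
(v3 ⋆ v6) = 1->4, 2->4, 3->4, 4->4
((v3 ⋆ v6) ⋆ v1) = 1->4, 2->4, 3->4, 4->4
(v4 ⋆ ((v3 ⋆ v6) ⋆ v1)) = 1->3, 2->3, 3->3, 4->3
(((v2 ⋆ v7) ⋆ v5) ⋆ (v4 ⋆ ((v3 ⋆ v6) ⋆ v1))) = 1->2, 2->2, 3->2, 4->2


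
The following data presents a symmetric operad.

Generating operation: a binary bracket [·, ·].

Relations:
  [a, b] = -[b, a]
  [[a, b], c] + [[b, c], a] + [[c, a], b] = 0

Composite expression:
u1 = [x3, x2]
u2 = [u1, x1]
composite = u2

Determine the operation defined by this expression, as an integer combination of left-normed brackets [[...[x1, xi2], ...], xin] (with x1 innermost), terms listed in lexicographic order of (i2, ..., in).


[[x1, x2], x3] - [[x1, x3], x2]


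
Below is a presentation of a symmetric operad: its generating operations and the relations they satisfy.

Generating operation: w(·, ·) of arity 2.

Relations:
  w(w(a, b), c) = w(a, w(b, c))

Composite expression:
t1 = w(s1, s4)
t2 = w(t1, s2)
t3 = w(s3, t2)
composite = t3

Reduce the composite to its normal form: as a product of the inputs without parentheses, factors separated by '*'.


s3 * s1 * s4 * s2

Every regrouping of w is equal, so read the s-inputs in written order.
w(s1, s4) collapses to s1 * s4
w(w(s1, s4), s2) collapses to s1 * s4 * s2
w(s3, w(w(s1, s4), s2)) collapses to s3 * s1 * s4 * s2


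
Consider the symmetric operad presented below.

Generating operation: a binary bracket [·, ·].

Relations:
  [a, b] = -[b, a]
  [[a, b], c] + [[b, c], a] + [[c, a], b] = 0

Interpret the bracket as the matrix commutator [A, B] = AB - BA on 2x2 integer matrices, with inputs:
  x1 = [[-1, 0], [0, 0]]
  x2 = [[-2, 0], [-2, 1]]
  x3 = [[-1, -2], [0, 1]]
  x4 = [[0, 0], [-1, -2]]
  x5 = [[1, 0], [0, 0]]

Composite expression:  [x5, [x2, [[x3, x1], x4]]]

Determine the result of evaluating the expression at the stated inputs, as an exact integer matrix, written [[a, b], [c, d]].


[x3, x1] = [[0, -2], [0, 0]]
[[x3, x1], x4] = [[2, 4], [0, -2]]
[x2, [[x3, x1], x4]] = [[8, -12], [-8, -8]]
[x5, [x2, [[x3, x1], x4]]] = [[0, -12], [8, 0]]

[[0, -12], [8, 0]]


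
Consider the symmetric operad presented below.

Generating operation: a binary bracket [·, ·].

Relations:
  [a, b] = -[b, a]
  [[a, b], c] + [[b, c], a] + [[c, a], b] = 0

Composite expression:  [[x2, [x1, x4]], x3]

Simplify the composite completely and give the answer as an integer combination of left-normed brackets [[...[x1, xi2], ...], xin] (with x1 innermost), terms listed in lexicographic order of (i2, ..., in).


-[[[x1, x4], x2], x3]

Left-normed coefficients sit on the x1-initial expansion words.
Composite bracket: [[x2, [x1, x4]], x3]
Each bracket splits as ab - ba, giving 8 signed words (2^3 = 8).
Words beginning with x1 determine it all:
  x1x4x2x3 (sign -1) contributes -[[[x1, x4], x2], x3]


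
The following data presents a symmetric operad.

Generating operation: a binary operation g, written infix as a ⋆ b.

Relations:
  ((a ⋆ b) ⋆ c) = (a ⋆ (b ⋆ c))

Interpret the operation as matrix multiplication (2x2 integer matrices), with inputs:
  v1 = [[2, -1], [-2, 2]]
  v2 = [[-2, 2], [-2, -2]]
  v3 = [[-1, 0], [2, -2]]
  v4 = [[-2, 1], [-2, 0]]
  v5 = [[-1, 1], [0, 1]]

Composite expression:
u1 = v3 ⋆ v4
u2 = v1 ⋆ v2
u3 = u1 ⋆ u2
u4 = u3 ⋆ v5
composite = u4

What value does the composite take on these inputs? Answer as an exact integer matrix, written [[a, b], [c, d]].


(v3 ⋆ v4) = [[2, -1], [0, 2]]
(v1 ⋆ v2) = [[-2, 6], [0, -8]]
((v3 ⋆ v4) ⋆ (v1 ⋆ v2)) = [[-4, 20], [0, -16]]
(((v3 ⋆ v4) ⋆ (v1 ⋆ v2)) ⋆ v5) = [[4, 16], [0, -16]]

[[4, 16], [0, -16]]


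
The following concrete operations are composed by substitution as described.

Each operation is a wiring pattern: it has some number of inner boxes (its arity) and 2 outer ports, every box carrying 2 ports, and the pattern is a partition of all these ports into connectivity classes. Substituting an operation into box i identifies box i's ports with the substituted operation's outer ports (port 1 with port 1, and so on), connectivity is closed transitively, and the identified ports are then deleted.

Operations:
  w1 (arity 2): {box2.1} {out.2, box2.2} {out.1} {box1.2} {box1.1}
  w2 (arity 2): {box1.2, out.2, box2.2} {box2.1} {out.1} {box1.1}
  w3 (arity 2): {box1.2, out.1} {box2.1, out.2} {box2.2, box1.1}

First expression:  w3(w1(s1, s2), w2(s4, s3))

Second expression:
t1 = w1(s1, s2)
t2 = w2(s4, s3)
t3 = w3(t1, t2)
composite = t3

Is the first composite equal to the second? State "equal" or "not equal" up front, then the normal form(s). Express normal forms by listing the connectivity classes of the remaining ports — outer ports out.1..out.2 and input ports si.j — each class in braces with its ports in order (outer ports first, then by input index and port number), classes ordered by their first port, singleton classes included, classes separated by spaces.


The first expression reduces to {out.1, s2.2} {out.2} {s1.1} {s1.2} {s2.1} {s3.1} {s3.2, s4.2} {s4.1}
The second expression reduces to {out.1, s2.2} {out.2} {s1.1} {s1.2} {s2.1} {s3.1} {s3.2, s4.2} {s4.1}
Both agree, so they are equal.

equal; both compose to {out.1, s2.2} {out.2} {s1.1} {s1.2} {s2.1} {s3.1} {s3.2, s4.2} {s4.1}


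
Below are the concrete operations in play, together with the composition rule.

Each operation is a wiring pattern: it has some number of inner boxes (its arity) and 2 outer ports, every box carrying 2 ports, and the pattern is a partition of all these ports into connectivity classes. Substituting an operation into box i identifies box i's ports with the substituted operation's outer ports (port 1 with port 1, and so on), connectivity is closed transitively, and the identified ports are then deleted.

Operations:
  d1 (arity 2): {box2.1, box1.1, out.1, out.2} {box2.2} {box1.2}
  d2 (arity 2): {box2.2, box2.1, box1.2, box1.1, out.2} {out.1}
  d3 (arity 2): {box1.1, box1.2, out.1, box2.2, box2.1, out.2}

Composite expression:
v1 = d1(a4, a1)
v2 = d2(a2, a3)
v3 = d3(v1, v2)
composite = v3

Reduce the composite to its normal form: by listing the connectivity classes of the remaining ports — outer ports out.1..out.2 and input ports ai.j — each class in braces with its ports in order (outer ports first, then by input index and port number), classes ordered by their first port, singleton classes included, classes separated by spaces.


{out.1, out.2, a1.1, a2.1, a2.2, a3.1, a3.2, a4.1} {a1.2} {a4.2}

After gluing at d3, chains via deleted ports link the a-ports.
the subtree at d1 composes to {out.1, out.2, a1.1, a4.1} {a1.2} {a4.2} on (a4, a1); out.j = own outer ports
the subtree at d2 composes to {out.1} {out.2, a2.1, a2.2, a3.1, a3.2} on (a2, a3); out.j = own outer ports
the subtree at d3 composes to {out.1, out.2, a1.1, a2.1, a2.2, a3.1, a3.2, a4.1} {a1.2} {a4.2} on (a4, a1, a2, a3); out.j = own outer ports


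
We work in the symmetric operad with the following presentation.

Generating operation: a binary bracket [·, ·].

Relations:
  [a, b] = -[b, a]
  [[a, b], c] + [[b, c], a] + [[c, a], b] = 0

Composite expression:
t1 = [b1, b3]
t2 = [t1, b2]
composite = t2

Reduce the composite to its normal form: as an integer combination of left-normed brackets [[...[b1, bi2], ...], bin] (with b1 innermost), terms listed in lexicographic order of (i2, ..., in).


[[b1, b3], b2]


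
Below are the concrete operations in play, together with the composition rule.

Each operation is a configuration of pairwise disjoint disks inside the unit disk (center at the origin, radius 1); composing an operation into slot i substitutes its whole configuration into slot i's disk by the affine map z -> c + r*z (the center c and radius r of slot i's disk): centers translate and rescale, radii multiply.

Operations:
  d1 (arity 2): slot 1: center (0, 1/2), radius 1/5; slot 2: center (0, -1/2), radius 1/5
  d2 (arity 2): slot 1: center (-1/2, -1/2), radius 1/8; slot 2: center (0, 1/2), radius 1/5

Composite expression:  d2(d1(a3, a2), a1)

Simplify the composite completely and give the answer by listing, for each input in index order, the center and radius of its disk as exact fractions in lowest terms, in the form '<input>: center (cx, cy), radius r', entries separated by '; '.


a1: center (0, 1/2), radius 1/5; a2: center (-1/2, -9/16), radius 1/40; a3: center (-1/2, -7/16), radius 1/40

Follow each a-input down from d2: c' goes to c + r*c', radius to r*r'.
for a3, the 2-step affine chain lands on center (-1/2, -7/16), radius 1/40
for a2, the 2-step affine chain lands on center (-1/2, -9/16), radius 1/40
for a1, the 1-step affine chain lands on center (0, 1/2), radius 1/5


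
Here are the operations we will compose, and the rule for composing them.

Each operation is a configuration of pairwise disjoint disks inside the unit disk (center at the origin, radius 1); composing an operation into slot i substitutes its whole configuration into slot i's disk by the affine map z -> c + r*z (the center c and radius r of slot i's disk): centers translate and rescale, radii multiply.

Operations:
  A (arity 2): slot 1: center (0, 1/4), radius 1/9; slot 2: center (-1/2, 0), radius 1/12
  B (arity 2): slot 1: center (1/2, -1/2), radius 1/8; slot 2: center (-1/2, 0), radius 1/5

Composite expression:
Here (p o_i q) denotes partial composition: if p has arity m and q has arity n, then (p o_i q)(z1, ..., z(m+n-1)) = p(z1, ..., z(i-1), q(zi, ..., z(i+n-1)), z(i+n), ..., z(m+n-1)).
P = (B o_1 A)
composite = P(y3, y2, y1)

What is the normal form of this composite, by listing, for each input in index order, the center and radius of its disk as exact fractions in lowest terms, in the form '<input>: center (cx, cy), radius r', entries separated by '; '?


y1: center (-1/2, 0), radius 1/5; y2: center (7/16, -1/2), radius 1/96; y3: center (1/2, -15/32), radius 1/72

Only the slot chain above each y matters under B; compose those maps.
y3 passes through 2 substitutions, ending at center (1/2, -15/32), radius 1/72
y2 passes through 2 substitutions, ending at center (7/16, -1/2), radius 1/96
y1 passes through 1 substitution, ending at center (-1/2, 0), radius 1/5


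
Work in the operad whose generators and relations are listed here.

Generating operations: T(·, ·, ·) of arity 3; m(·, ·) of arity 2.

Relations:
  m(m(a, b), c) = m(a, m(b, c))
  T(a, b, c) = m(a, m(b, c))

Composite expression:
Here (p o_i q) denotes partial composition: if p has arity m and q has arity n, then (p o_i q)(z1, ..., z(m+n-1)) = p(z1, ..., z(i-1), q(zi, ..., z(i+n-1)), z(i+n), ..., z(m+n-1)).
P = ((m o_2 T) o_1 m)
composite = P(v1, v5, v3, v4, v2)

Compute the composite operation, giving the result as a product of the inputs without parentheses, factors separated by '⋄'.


v1 ⋄ v5 ⋄ v3 ⋄ v4 ⋄ v2

Under associativity of m, the answer is the v's in reading order.
m(v1, v5) linearizes to v1 ⋄ v5
T(v3, v4, v2) linearizes to v3 ⋄ v4 ⋄ v2
m(m(v1, v5), T(v3, v4, v2)) linearizes to v1 ⋄ v5 ⋄ v3 ⋄ v4 ⋄ v2


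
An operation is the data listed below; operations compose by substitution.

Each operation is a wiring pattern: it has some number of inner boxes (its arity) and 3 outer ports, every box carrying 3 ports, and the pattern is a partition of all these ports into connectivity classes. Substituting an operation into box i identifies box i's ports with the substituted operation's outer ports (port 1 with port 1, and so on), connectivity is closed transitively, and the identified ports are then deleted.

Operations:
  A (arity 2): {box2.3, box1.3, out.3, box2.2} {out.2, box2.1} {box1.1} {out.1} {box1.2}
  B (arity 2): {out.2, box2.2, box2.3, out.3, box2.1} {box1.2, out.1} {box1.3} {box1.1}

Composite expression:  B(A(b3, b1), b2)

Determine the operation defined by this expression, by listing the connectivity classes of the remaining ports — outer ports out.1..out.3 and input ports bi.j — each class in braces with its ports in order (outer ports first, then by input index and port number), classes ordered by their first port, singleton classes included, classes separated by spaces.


{out.1, b1.1} {out.2, out.3, b2.1, b2.2, b2.3} {b1.2, b1.3, b3.3} {b3.1} {b3.2}

Treat the ports identified at B as solder joints: merge, then drop.
the subtree at A composes to {out.1} {out.2, b1.1} {out.3, b1.2, b1.3, b3.3} {b3.1} {b3.2} on (b3, b1); out.j = own outer ports
the subtree at B composes to {out.1, b1.1} {out.2, out.3, b2.1, b2.2, b2.3} {b1.2, b1.3, b3.3} {b3.1} {b3.2} on (b3, b1, b2); out.j = own outer ports


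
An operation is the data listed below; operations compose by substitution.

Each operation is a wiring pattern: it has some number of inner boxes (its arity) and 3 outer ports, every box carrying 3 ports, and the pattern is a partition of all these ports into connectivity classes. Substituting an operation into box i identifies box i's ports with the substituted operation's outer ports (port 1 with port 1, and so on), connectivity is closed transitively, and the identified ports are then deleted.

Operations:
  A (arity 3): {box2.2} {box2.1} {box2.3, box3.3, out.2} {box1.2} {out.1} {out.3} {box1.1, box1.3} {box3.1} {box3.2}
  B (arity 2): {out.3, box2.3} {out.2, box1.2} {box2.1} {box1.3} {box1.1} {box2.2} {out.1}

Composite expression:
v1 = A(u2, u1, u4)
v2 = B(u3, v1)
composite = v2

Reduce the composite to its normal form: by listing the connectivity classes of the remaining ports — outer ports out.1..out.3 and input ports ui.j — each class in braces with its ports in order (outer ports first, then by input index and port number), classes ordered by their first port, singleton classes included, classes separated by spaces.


{out.1} {out.2, u3.2} {out.3} {u1.1} {u1.2} {u1.3, u4.3} {u2.1, u2.3} {u2.2} {u3.1} {u3.3} {u4.1} {u4.2}

Treat the ports identified at B as solder joints: merge, then drop.
composing A on (u2, u1, u4), with out.j its own outer ports: {out.1} {out.2, u1.3, u4.3} {out.3} {u1.1} {u1.2} {u2.1, u2.3} {u2.2} {u4.1} {u4.2}
composing B on (u3, u2, u1, u4), with out.j its own outer ports: {out.1} {out.2, u3.2} {out.3} {u1.1} {u1.2} {u1.3, u4.3} {u2.1, u2.3} {u2.2} {u3.1} {u3.3} {u4.1} {u4.2}


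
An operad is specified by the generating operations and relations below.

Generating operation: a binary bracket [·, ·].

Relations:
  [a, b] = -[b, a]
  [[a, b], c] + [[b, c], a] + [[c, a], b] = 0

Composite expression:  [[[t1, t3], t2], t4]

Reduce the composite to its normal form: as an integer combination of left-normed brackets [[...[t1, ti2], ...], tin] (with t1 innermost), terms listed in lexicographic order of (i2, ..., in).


Left-normed coefficients sit on the t1-initial expansion words.
Composite bracket: [[[t1, t3], t2], t4]
Applying ab - ba throughout gives 8 signed words (2^3 = 8).
The t1-initial words carry the normal form:
  t1t3t2t4 (sign +1) contributes +[[[t1, t3], t2], t4]

[[[t1, t3], t2], t4]


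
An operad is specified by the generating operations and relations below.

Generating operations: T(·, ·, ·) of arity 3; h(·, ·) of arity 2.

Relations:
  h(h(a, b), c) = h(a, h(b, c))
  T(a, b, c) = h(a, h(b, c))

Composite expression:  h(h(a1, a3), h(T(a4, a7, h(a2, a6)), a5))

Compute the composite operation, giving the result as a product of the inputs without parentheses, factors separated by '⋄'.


a1 ⋄ a3 ⋄ a4 ⋄ a7 ⋄ a2 ⋄ a6 ⋄ a5

Under associativity of h, the answer is the a's in reading order.
h(a1, a3) flattens to a1 ⋄ a3
h(a2, a6) flattens to a2 ⋄ a6
T(a4, a7, h(a2, a6)) flattens to a4 ⋄ a7 ⋄ a2 ⋄ a6
h(T(a4, a7, h(a2, a6)), a5) flattens to a4 ⋄ a7 ⋄ a2 ⋄ a6 ⋄ a5
h(h(a1, a3), h(T(a4, a7, h(a2, a6)), a5)) flattens to a1 ⋄ a3 ⋄ a4 ⋄ a7 ⋄ a2 ⋄ a6 ⋄ a5


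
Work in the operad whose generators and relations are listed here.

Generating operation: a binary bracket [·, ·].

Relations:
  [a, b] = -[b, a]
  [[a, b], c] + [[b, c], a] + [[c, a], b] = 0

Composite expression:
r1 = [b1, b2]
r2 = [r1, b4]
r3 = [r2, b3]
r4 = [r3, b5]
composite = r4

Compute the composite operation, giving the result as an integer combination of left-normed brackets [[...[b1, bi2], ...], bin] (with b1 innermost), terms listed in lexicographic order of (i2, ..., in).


[[[[b1, b2], b4], b3], b5]

In the tensor algebra, words opening b1 carry the b1-anchored form.
Composite bracket: [[[[b1, b2], b4], b3], b5]
Under [a, b] = ab - ba we get 16 signed associative words (2^4 = 16).
Only words starting with b1 matter:
  the word b1b2b4b3b5 carries sign +1 and contributes +[[[[b1, b2], b4], b3], b5]


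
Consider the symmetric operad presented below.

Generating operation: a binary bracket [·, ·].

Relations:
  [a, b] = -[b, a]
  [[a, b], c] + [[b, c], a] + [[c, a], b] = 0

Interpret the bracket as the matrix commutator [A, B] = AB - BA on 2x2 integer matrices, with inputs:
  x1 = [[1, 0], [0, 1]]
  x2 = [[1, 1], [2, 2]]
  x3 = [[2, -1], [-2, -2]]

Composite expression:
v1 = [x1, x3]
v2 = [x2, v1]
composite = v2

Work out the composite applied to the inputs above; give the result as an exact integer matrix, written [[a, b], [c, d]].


[x1, x3] = [[0, 0], [0, 0]]
[x2, [x1, x3]] = [[0, 0], [0, 0]]

[[0, 0], [0, 0]]


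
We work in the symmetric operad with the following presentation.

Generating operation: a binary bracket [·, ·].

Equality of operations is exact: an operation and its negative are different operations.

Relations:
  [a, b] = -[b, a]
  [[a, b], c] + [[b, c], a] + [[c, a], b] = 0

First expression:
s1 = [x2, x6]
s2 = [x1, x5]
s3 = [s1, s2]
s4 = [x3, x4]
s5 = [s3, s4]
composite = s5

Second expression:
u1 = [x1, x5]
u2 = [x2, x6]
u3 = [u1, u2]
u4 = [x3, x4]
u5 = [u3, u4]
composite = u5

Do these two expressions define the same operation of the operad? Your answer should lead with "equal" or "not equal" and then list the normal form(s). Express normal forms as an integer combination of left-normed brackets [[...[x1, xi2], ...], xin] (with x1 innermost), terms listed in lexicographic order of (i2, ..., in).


In normal form, the first expression is -[[[[[x1, x5], x2], x6], x3], x4] + [[[[[x1, x5], x2], x6], x4], x3] + [[[[[x1, x5], x6], x2], x3], x4] - [[[[[x1, x5], x6], x2], x4], x3]
In normal form, the second expression is [[[[[x1, x5], x2], x6], x3], x4] - [[[[[x1, x5], x2], x6], x4], x3] - [[[[[x1, x5], x6], x2], x3], x4] + [[[[[x1, x5], x6], x2], x4], x3]
The forms do not match — not equal.

not equal — first -[[[[[x1, x5], x2], x6], x3], x4] + [[[[[x1, x5], x2], x6], x4], x3] + [[[[[x1, x5], x6], x2], x3], x4] - [[[[[x1, x5], x6], x2], x4], x3], second [[[[[x1, x5], x2], x6], x3], x4] - [[[[[x1, x5], x2], x6], x4], x3] - [[[[[x1, x5], x6], x2], x3], x4] + [[[[[x1, x5], x6], x2], x4], x3]


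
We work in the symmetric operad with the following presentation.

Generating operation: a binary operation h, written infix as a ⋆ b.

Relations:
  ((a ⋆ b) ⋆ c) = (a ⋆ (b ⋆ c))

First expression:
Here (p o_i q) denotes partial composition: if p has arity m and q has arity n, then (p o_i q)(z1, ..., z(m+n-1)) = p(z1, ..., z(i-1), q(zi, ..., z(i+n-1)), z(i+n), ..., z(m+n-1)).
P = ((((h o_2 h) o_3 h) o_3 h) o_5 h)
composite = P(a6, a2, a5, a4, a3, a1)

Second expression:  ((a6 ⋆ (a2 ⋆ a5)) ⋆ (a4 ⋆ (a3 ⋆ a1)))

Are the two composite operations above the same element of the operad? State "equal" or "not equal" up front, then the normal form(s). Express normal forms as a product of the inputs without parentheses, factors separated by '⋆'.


The first expression, normalized: a6 ⋆ a2 ⋆ a5 ⋆ a4 ⋆ a3 ⋆ a1
The second expression, normalized: a6 ⋆ a2 ⋆ a5 ⋆ a4 ⋆ a3 ⋆ a1
Same normal form: equal.

equal; the common form is a6 ⋆ a2 ⋆ a5 ⋆ a4 ⋆ a3 ⋆ a1


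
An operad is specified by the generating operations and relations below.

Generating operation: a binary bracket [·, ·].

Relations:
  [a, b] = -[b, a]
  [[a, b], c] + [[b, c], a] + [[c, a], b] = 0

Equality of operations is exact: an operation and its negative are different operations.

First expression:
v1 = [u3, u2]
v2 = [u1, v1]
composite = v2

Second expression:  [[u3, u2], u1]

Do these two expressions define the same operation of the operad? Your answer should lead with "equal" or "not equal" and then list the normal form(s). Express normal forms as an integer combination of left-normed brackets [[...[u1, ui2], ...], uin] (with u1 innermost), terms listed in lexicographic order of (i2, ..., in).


The first expression reduces to -[[u1, u2], u3] + [[u1, u3], u2]
The second expression reduces to [[u1, u2], u3] - [[u1, u3], u2]
They disagree, so not equal.

not equal: they reduce to -[[u1, u2], u3] + [[u1, u3], u2] and [[u1, u2], u3] - [[u1, u3], u2]


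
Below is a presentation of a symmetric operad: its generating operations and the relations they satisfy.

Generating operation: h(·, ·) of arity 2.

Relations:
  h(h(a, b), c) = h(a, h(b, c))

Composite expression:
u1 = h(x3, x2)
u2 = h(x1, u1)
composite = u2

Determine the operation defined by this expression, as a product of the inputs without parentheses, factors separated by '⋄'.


x1 ⋄ x3 ⋄ x2


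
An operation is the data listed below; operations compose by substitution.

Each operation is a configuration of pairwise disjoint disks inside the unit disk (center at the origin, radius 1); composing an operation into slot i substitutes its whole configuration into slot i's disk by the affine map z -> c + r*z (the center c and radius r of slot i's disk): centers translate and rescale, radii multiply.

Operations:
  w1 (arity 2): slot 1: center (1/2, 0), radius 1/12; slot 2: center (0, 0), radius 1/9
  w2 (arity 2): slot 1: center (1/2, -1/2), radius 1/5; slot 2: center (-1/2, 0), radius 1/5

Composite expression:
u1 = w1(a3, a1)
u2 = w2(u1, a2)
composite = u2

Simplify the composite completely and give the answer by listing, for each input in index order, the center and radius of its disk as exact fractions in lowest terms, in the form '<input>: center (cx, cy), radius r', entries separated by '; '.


a1: center (1/2, -1/2), radius 1/45; a2: center (-1/2, 0), radius 1/5; a3: center (3/5, -1/2), radius 1/60

Nesting under w2 composes maps z -> c + r*z down each a-path.
a3: after 2 affine steps, its disk has center (3/5, -1/2), radius 1/60
a1: after 2 affine steps, its disk has center (1/2, -1/2), radius 1/45
a2: after 1 affine step, its disk has center (-1/2, 0), radius 1/5


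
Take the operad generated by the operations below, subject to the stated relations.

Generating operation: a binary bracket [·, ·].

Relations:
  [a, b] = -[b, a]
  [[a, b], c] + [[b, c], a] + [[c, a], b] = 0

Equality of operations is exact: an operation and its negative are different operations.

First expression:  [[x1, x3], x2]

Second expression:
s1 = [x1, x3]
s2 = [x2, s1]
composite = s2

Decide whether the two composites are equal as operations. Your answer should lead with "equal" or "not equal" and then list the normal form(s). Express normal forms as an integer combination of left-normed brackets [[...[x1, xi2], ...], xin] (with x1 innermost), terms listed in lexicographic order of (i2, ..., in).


Normal form of the first expression: [[x1, x3], x2]
Normal form of the second expression: -[[x1, x3], x2]
Distinct normal forms: not equal.

not equal; first: [[x1, x3], x2]; second: -[[x1, x3], x2]


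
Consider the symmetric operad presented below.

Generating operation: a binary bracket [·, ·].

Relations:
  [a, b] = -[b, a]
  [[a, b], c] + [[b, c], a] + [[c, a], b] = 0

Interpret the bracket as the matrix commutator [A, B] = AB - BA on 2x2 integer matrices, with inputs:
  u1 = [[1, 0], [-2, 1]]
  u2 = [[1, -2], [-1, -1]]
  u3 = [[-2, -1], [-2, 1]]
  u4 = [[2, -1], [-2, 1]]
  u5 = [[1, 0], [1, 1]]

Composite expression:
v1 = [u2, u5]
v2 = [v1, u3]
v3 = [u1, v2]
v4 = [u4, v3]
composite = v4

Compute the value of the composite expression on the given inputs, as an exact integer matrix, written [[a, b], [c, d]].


[[-8, 16], [-40, 8]]

[u2, u5] = [[-2, 0], [-2, 2]]
[[u2, u5], u3] = [[-2, 4], [-2, 2]]
[u1, [[u2, u5], u3]] = [[8, 0], [8, -8]]
[u4, [u1, [[u2, u5], u3]]] = [[-8, 16], [-40, 8]]


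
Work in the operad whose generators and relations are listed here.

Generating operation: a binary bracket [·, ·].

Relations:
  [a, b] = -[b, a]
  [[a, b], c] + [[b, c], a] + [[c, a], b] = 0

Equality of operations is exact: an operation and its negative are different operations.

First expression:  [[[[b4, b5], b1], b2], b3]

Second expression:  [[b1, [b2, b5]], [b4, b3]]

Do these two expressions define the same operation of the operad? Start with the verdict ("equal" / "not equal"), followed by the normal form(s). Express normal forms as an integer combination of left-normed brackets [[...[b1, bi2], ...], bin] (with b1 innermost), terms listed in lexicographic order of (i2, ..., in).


not equal; first: -[[[[b1, b4], b5], b2], b3] + [[[[b1, b5], b4], b2], b3]; second: -[[[[b1, b2], b5], b3], b4] + [[[[b1, b2], b5], b4], b3] + [[[[b1, b5], b2], b3], b4] - [[[[b1, b5], b2], b4], b3]

Normal form of the first expression: -[[[[b1, b4], b5], b2], b3] + [[[[b1, b5], b4], b2], b3]
Normal form of the second expression: -[[[[b1, b2], b5], b3], b4] + [[[[b1, b2], b5], b4], b3] + [[[[b1, b5], b2], b3], b4] - [[[[b1, b5], b2], b4], b3]
Distinct normal forms: not equal.


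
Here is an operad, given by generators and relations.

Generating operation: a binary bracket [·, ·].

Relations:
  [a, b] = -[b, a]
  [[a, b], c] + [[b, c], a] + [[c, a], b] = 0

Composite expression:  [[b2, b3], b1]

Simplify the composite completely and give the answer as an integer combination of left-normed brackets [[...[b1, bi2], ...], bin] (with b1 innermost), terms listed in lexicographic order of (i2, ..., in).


-[[b1, b2], b3] + [[b1, b3], b2]

A multilinear Lie element is pinned by b1-initial words (b1 innermost).
Composite bracket: [[b2, b3], b1]
The bracket unfolds into 4 signed words via [a, b] = ab - ba (2^2 = 4).
Collect the words opening with b1:
  from b1b2b3, sign -1: term -[[b1, b2], b3]
  from b1b3b2, sign +1: term +[[b1, b3], b2]


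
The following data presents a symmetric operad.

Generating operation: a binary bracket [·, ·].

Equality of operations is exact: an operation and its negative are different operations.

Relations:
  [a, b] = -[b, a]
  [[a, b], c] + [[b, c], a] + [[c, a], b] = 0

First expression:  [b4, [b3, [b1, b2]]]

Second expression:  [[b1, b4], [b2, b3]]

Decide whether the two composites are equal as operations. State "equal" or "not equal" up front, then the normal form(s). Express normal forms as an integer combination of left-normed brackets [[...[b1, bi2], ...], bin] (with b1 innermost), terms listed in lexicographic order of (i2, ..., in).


not equal: they reduce to [[[b1, b2], b3], b4] and [[[b1, b4], b2], b3] - [[[b1, b4], b3], b2]


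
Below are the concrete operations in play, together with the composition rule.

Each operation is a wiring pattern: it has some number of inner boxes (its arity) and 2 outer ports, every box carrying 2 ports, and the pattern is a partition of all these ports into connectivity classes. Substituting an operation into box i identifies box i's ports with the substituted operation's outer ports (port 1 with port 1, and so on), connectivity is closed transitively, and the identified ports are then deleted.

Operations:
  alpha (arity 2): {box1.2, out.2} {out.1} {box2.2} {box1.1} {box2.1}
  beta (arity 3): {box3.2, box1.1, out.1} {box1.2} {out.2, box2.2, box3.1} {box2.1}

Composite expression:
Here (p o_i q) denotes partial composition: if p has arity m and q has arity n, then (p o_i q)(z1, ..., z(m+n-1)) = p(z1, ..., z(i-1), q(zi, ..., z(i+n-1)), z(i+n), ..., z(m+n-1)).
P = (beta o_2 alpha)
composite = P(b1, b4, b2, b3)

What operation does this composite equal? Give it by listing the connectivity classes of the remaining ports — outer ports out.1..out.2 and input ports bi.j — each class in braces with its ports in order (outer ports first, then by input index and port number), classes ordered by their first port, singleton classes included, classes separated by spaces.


{out.1, b1.1, b3.2} {out.2, b3.1, b4.2} {b1.2} {b2.1} {b2.2} {b4.1}

Substituting into beta glues patterns; closure does the rest.
stage alpha: inputs (b4, b2), connectivity {out.1} {out.2, b4.2} {b2.1} {b2.2} {b4.1}, out.j its boundary
stage beta: inputs (b1, b4, b2, b3), connectivity {out.1, b1.1, b3.2} {out.2, b3.1, b4.2} {b1.2} {b2.1} {b2.2} {b4.1}, out.j its boundary


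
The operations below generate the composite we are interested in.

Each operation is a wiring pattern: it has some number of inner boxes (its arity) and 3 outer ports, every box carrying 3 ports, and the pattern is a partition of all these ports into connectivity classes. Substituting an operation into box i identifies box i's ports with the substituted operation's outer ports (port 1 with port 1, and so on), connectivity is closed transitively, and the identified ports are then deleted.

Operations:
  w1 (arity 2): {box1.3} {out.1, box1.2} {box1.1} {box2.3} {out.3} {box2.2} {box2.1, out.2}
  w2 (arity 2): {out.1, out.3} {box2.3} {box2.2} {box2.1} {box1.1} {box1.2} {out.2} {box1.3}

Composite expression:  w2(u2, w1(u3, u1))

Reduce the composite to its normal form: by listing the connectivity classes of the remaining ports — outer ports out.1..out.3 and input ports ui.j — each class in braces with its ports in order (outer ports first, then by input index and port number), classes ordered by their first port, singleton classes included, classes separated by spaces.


{out.1, out.3} {out.2} {u1.1} {u1.2} {u1.3} {u2.1} {u2.2} {u2.3} {u3.1} {u3.2} {u3.3}
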